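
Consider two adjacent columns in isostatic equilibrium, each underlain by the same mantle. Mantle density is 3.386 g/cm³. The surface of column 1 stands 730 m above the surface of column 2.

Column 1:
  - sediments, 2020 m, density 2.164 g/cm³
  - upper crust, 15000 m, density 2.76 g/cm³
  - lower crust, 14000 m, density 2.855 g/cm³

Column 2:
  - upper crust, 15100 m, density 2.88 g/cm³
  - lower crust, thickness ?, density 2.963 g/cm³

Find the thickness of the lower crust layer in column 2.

Take the compensation level at the base of the deeper column (depth z_c below the surface of column 1) and equate Σ ρ_i t_i down to z_c; mantle fills any gap and the z_c terms cancel.
Column 1: 2020×2.164 + 15000×2.76 + 14000×2.855 + (z_c − 31020)×3.386
Column 2: 730×0 + 15100×2.88 + x×2.963 + (z_c − 730 − 15100 − x)×3.386
The z_c×3.386 term appears on both sides and cancels. Collect the known terms of each column as K = Σ(ρt)_known − 3.386 × (depth of known layers): K_1 = 85741.28 − 3.386×31020 = −19292.44; K_2 = 43488 − 3.386×(730 + 15100) = −10112.38.
Balance: K_1 = K_2 − x×(3.386 − 2.963), so x = (K_2 − K_1)/(3.386 − 2.963) = 9180.06/0.423 = 21700 m.

21700 m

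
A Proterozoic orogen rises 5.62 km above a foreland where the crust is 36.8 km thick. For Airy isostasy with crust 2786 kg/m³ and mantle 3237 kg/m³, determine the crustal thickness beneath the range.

Root depth r = h ρ_c / (ρ_m − ρ_c) = 5.62 km × 2786 / 451 = 34.72 km.
Total thickness = T + h + r = 36.8 km + 5.62 km + 34.72 km = 77.1 km.

77.1 km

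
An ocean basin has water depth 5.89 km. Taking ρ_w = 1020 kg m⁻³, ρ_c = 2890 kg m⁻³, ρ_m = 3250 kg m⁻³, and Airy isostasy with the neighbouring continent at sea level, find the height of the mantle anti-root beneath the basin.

Isostatic balance requires: replacing crust with seawater at the top is compensated by replacing crust with mantle at the base: d (ρ_c − ρ_w) = a (ρ_m − ρ_c).
a = d (ρ_c − ρ_w)/(ρ_m − ρ_c) = 5.89 km × 1870/360 = 30.6 km.

30.6 km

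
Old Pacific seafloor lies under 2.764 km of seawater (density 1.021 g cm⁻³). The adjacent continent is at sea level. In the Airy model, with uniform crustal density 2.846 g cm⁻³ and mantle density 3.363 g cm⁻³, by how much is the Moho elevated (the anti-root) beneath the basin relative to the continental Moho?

9.76 km

In Airy isostatic equilibrium: replacing crust with seawater at the top is compensated by replacing crust with mantle at the base: d (ρ_c − ρ_w) = a (ρ_m − ρ_c).
a = d (ρ_c − ρ_w)/(ρ_m − ρ_c) = 2.764 km × 1.825/0.517 = 9.76 km.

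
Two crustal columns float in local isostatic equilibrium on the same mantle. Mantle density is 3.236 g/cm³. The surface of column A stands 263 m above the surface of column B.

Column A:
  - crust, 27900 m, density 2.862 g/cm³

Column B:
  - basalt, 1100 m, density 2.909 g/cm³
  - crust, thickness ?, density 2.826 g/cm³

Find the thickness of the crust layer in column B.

22500 m

Take the compensation level at the base of the deeper column (depth z_c below the surface of column A) and equate Σ ρ_i t_i down to z_c; mantle fills any gap and the z_c terms cancel.
Column A: 27900×2.862 + (z_c − 27900)×3.236
Column B: 263×0 + 1100×2.909 + x×2.826 + (z_c − 263 − 1100 − x)×3.236
The z_c×3.236 term appears on both sides and cancels. Collect the known terms of each column as K = Σ(ρt)_known − 3.236 × (depth of known layers): K_A = 79849.8 − 3.236×27900 = −10434.6; K_B = 3199.9 − 3.236×(263 + 1100) = −1210.768.
Balance: K_A = K_B − x×(3.236 − 2.826), so x = (K_B − K_A)/(3.236 − 2.826) = 9223.83/0.41 = 22500 m.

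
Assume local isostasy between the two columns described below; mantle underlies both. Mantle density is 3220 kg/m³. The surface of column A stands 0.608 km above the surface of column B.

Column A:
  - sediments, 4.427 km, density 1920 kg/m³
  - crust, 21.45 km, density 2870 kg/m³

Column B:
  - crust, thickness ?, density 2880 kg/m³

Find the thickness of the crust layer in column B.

33.2 km

Take the compensation level at the base of the deeper column (depth z_c below the surface of column A) and equate Σ ρ_i t_i down to z_c; mantle fills any gap and the z_c terms cancel.
Column A: 4.427×1920 + 21.45×2870 + (z_c − 25.877)×3220
Column B: 0.608×0 + x×2880 + (z_c − 0.608 − 0 − x)×3220
The z_c×3220 term appears on both sides and cancels. Collect the known terms of each column as K = Σ(ρt)_known − 3220 × (depth of known layers): K_A = 70061.34 − 3220×25.877 = −13262.6; K_B = 0 − 3220×(0.608 + 0) = −1957.76.
Balance: K_A = K_B − x×(3220 − 2880), so x = (K_B − K_A)/(3220 − 2880) = 11304.8/340 = 33.2 km.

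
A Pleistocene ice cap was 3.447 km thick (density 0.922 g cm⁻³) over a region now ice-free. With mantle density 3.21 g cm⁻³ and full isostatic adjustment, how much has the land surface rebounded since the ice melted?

Removing the load lets mantle flow back in; uplift u satisfies ρ_ice t = ρ_m u.
u = t ρ_ice/ρ_m = 3.447 km × 0.922/3.21 = 0.99 km.

0.99 km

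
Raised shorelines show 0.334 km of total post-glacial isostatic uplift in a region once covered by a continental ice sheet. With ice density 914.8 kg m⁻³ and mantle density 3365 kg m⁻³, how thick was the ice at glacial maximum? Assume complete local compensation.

1.23 km

u = t ρ_ice/ρ_m → t = u ρ_m/ρ_ice = 0.334 km × 3365/914.8 = 1.23 km.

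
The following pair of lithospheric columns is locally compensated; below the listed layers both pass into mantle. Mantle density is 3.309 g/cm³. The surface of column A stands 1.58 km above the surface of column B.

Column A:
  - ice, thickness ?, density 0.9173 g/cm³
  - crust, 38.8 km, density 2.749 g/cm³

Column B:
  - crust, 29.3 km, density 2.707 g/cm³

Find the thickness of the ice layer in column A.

0.476 km

Take the compensation level at the base of the deeper column (depth z_c below the surface of column A) and equate Σ ρ_i t_i down to z_c; mantle fills any gap and the z_c terms cancel.
Column A: x×0.9173 + 38.8×2.749 + (z_c − 38.8 − x)×3.309
Column B: 1.58×0 + 29.3×2.707 + (z_c − 1.58 − 29.3)×3.309
The z_c×3.309 term appears on both sides and cancels. Collect the known terms of each column as K = Σ(ρt)_known − 3.309 × (depth of known layers): K_A = 106.6612 − 3.309×38.8 = −21.728; K_B = 79.3151 − 3.309×(1.58 + 29.3) = −22.86682.
Balance: K_A − x×(3.309 − 0.9173) = K_B, so x = (K_A − K_B)/(3.309 − 0.9173) = 1.13882/2.3917 = 0.476 km.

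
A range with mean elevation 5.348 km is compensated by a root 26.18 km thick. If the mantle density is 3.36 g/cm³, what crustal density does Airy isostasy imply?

ρ_c h = (ρ_m − ρ_c) r → ρ_c (h + r) = ρ_m r → ρ_c = ρ_m r / (h + r).
ρ_c = 3.36 × 26.18 km / (5.348 km + 26.18 km) = 2.79 g/cm³.

2.79 g/cm³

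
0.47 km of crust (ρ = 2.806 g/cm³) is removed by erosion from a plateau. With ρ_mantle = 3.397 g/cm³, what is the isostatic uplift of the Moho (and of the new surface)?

Unloading: uplift u = e ρ_c/ρ_m = 0.47 km × 2.806/3.397 = 0.388 km.

0.388 km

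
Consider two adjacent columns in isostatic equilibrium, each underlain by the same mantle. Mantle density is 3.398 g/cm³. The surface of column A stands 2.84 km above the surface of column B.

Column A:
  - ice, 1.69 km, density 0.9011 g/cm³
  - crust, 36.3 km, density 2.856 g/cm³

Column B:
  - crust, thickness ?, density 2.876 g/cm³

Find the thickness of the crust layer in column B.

27.3 km

Take the compensation level at the base of the deeper column (depth z_c below the surface of column A) and equate Σ ρ_i t_i down to z_c; mantle fills any gap and the z_c terms cancel.
Column A: 1.69×0.9011 + 36.3×2.856 + (z_c − 37.99)×3.398
Column B: 2.84×0 + x×2.876 + (z_c − 2.84 − 0 − x)×3.398
The z_c×3.398 term appears on both sides and cancels. Collect the known terms of each column as K = Σ(ρt)_known − 3.398 × (depth of known layers): K_A = 105.195659 − 3.398×37.99 = −23.894361; K_B = 0 − 3.398×(2.84 + 0) = −9.65032.
Balance: K_A = K_B − x×(3.398 − 2.876), so x = (K_B − K_A)/(3.398 − 2.876) = 14.244/0.522 = 27.3 km.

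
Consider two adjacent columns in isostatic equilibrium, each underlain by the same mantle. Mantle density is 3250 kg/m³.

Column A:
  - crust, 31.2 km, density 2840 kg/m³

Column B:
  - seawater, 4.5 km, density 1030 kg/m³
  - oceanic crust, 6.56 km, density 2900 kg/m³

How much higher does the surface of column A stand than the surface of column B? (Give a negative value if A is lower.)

For any compensation level in the mantle, the mantle terms cancel and isostasy reduces to e = (Σt_A − Σt_B) − (Σ(ρt)_A − Σ(ρt)_B) / ρ_m.
Σt_A = 31.2 km; Σt_B = 11.06 km; Σ(ρt)_A = 88608; Σ(ρt)_B = 23659 (in km·kg/m³).
e = (31.2 − 11.06) − (88608 − 23659) / 3250 = 0.156 km.

0.156 km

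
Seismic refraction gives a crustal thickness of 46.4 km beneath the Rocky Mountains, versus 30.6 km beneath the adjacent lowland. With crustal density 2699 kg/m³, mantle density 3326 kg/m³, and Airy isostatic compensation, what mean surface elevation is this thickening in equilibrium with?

Excess crust Δ = 46.4 km − 30.6 km = 15.8 km, split between elevation h and root r with h + r = Δ.
Airy balance ρ_c h = (ρ_m − ρ_c) r gives r = h ρ_c/(ρ_m − ρ_c), so h (1 + ρ_c/(ρ_m − ρ_c)) = Δ, i.e. h = Δ (ρ_m − ρ_c)/ρ_m.
h = 15.8 km × 627/3326 = 2.98 km.

2.98 km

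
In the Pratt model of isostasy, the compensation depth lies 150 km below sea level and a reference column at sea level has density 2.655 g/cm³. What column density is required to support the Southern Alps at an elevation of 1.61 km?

Pratt balance: ρ_ref D = ρ (D + h).
ρ = ρ_ref D/(D + h) = 2.655 × 150 km/(150 km + 1.61 km) = 2.63 g/cm³.

2.63 g/cm³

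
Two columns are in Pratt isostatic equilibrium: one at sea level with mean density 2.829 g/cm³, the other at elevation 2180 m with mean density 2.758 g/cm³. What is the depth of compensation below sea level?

84700 m

ρ_ref D = ρ (D + h) → D (ρ_ref − ρ) = ρ h.
D = ρ h/(ρ_ref − ρ) = 2.758 × 2180 m/(2.829 − 2.758) = 84700 m.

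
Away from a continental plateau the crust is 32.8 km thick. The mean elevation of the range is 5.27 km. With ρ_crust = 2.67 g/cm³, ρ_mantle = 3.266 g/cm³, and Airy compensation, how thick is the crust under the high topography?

61.7 km

Root depth r = h ρ_c / (ρ_m − ρ_c) = 5.27 km × 2.67 / 0.596 = 23.61 km.
Total thickness = T + h + r = 32.8 km + 5.27 km + 23.61 km = 61.7 km.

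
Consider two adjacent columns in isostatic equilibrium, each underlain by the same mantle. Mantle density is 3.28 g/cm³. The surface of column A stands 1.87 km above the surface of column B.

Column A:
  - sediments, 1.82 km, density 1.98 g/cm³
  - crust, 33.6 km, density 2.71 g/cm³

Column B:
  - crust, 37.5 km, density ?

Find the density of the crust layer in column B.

Take the compensation level at the base of the deeper column (depth z_c below the surface of column A) and equate Σ ρ_i t_i down to z_c; mantle fills any gap and the z_c terms cancel.
Column A: 1.82×1.98 + 33.6×2.71 + (z_c − 35.42)×3.28
Column B: 1.87×0 + 37.5×ρ + (z_c − 1.87 − 37.5)×3.28
The z_c×3.28 term appears on both sides and cancels. Collect the known terms of each column as K = Σ(ρt)_known − 3.28 × (depth of known layers): K_A = 94.6596 − 3.28×35.42 = −21.518; K_B = 0 − 3.28×(1.87 + 37.5) = −129.1336.
Balance: K_A = K_B + 37.5×ρ, so ρ = (K_A − K_B)/37.5 = 107.616/37.5 = 2.87 g/cm³.

2.87 g/cm³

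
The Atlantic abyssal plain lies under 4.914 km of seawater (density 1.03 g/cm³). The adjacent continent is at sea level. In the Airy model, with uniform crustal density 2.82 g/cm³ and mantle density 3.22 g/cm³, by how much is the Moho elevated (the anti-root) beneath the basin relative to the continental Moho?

By Archimedes' principle applied to the lithosphere: replacing crust with seawater at the top is compensated by replacing crust with mantle at the base: d (ρ_c − ρ_w) = a (ρ_m − ρ_c).
a = d (ρ_c − ρ_w)/(ρ_m − ρ_c) = 4.914 km × 1.79/0.4 = 22 km.

22 km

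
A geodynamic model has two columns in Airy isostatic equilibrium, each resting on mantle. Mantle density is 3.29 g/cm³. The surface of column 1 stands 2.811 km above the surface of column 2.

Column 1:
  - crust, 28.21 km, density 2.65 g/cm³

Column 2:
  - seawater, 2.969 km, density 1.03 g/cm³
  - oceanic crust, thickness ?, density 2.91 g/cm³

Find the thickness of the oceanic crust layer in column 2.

5.52 km

Take the compensation level at the base of the deeper column (depth z_c below the surface of column 1) and equate Σ ρ_i t_i down to z_c; mantle fills any gap and the z_c terms cancel.
Column 1: 28.21×2.65 + (z_c − 28.21)×3.29
Column 2: 2.811×0 + 2.969×1.03 + x×2.91 + (z_c − 2.811 − 2.969 − x)×3.29
The z_c×3.29 term appears on both sides and cancels. Collect the known terms of each column as K = Σ(ρt)_known − 3.29 × (depth of known layers): K_1 = 74.7565 − 3.29×28.21 = −18.0544; K_2 = 3.05807 − 3.29×(2.811 + 2.969) = −15.95813.
Balance: K_1 = K_2 − x×(3.29 − 2.91), so x = (K_2 − K_1)/(3.29 − 2.91) = 2.09627/0.38 = 5.52 km.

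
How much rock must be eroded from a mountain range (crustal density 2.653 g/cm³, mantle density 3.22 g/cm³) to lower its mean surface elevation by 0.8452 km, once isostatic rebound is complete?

4.8 km

Net drop Δ = e − u = e − e ρ_c/ρ_m = e (ρ_m − ρ_c)/ρ_m.
e = Δ ρ_m/(ρ_m − ρ_c) = 0.8452 km × 3.22/0.567 = 4.8 km.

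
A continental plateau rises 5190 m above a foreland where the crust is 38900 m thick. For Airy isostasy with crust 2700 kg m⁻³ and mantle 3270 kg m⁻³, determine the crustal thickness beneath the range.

68700 m

Root depth r = h ρ_c / (ρ_m − ρ_c) = 5190 m × 2700 / 570 = 24580 m.
Total thickness = T + h + r = 38900 m + 5190 m + 24580 m = 68700 m.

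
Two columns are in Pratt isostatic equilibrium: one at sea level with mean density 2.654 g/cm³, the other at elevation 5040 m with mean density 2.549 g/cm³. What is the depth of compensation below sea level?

ρ_ref D = ρ (D + h) → D (ρ_ref − ρ) = ρ h.
D = ρ h/(ρ_ref − ρ) = 2.549 × 5040 m/(2.654 − 2.549) = 122000 m.

122000 m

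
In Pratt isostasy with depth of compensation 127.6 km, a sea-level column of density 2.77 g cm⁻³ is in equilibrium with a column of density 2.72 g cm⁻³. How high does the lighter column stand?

ρ_ref D = ρ (D + h) → h = D (ρ_ref − ρ)/ρ.
h = 127.6 km × (2.77 − 2.72)/2.72 = 2.35 km.

2.35 km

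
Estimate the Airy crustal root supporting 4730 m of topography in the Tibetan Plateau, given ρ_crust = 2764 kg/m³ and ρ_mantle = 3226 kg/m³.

In Airy isostatic equilibrium: the weight of the topography is balanced by the buoyancy of the root, ρ_c h = (ρ_m − ρ_c) r.
r = h · ρ_c / (ρ_m − ρ_c) = 4730 m × 2764 / (3226 − 2764) = 28300 m.

28300 m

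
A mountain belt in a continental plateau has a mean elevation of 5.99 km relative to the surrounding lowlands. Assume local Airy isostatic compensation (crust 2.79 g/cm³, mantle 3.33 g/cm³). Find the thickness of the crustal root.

30.9 km

For local isostatic compensation: the weight of the topography is balanced by the buoyancy of the root, ρ_c h = (ρ_m − ρ_c) r.
r = h · ρ_c / (ρ_m − ρ_c) = 5.99 km × 2.79 / (3.33 − 2.79) = 30.9 km.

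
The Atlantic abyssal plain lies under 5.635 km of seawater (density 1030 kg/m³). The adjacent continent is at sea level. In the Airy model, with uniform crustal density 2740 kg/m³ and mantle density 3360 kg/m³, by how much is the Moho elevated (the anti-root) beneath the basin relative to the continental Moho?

In Airy isostatic equilibrium: replacing crust with seawater at the top is compensated by replacing crust with mantle at the base: d (ρ_c − ρ_w) = a (ρ_m − ρ_c).
a = d (ρ_c − ρ_w)/(ρ_m − ρ_c) = 5.635 km × 1710/620 = 15.5 km.

15.5 km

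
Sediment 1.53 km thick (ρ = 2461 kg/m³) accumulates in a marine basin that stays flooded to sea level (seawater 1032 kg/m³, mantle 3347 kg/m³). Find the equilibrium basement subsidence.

0.944 km

Submarine loading: the sediment displaces seawater, and the subsidence is in turn flooded, so s (ρ_m − ρ_w) = t (ρ_sed − ρ_w).
s = 1.53 km × (2461 − 1032) / (3347 − 1032) = 0.944 km.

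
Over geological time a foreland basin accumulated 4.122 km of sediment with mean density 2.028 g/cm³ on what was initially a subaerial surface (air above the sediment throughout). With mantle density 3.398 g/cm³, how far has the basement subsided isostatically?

Subaerial load: s = t ρ_sed / ρ_m = 4.122 km × 2.028/3.398 = 2.46 km.

2.46 km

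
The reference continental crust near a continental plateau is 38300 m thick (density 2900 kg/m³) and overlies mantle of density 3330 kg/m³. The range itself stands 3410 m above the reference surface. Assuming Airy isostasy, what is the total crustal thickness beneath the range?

Root depth r = h ρ_c / (ρ_m − ρ_c) = 3410 m × 2900 / 430 = 23000 m.
Total thickness = T + h + r = 38300 m + 3410 m + 23000 m = 64700 m.

64700 m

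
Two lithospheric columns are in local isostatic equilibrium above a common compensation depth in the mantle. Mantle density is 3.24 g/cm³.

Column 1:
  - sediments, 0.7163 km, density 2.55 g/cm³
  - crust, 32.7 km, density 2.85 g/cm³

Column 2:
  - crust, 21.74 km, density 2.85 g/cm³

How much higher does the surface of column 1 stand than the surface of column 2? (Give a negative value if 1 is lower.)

For any compensation level in the mantle, the mantle terms cancel and isostasy reduces to e = (Σt_1 − Σt_2) − (Σ(ρt)_1 − Σ(ρt)_2) / ρ_m.
Σt_1 = 33.4163 km; Σt_2 = 21.74 km; Σ(ρt)_1 = 95.021565; Σ(ρt)_2 = 61.959 (in km·g/cm³).
e = (33.4163 − 21.74) − (95.021565 − 61.959) / 3.24 = 1.47 km.

1.47 km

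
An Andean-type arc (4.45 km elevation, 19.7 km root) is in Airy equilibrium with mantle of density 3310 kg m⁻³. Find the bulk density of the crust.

2700 kg m⁻³

ρ_c h = (ρ_m − ρ_c) r → ρ_c (h + r) = ρ_m r → ρ_c = ρ_m r / (h + r).
ρ_c = 3310 × 19.7 km / (4.45 km + 19.7 km) = 2700 kg m⁻³.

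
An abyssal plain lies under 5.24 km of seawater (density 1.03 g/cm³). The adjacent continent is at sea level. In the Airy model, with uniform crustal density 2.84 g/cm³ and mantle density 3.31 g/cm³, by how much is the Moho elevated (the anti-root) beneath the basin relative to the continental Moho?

20.2 km

By Archimedes' principle applied to the lithosphere: replacing crust with seawater at the top is compensated by replacing crust with mantle at the base: d (ρ_c − ρ_w) = a (ρ_m − ρ_c).
a = d (ρ_c − ρ_w)/(ρ_m − ρ_c) = 5.24 km × 1.81/0.47 = 20.2 km.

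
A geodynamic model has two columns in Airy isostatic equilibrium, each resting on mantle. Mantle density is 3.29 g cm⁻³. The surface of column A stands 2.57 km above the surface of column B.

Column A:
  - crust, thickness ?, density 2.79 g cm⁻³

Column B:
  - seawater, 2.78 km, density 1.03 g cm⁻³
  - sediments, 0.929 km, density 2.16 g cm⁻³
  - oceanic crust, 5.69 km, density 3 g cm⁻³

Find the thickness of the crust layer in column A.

Take the compensation level at the base of the deeper column (depth z_c below the surface of column A) and equate Σ ρ_i t_i down to z_c; mantle fills any gap and the z_c terms cancel.
Column A: x×2.79 + (z_c − 0 − x)×3.29
Column B: 2.57×0 + 2.78×1.03 + 0.929×2.16 + 5.69×3 + (z_c − 2.57 − 9.399)×3.29
The z_c×3.29 term appears on both sides and cancels. Collect the known terms of each column as K = Σ(ρt)_known − 3.29 × (depth of known layers): K_A = 0 − 3.29×0 = 0; K_B = 21.94004 − 3.29×(2.57 + 9.399) = −17.43797.
Balance: K_A − x×(3.29 − 2.79) = K_B, so x = (K_A − K_B)/(3.29 − 2.79) = 17.438/0.5 = 34.9 km.

34.9 km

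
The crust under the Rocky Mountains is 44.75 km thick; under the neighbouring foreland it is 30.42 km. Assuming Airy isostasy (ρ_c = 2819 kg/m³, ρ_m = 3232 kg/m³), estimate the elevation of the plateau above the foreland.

Excess crust Δ = 44.75 km − 30.42 km = 14.33 km, split between elevation h and root r with h + r = Δ.
Airy balance ρ_c h = (ρ_m − ρ_c) r gives r = h ρ_c/(ρ_m − ρ_c), so h (1 + ρ_c/(ρ_m − ρ_c)) = Δ, i.e. h = Δ (ρ_m − ρ_c)/ρ_m.
h = 14.33 km × 413/3232 = 1.83 km.

1.83 km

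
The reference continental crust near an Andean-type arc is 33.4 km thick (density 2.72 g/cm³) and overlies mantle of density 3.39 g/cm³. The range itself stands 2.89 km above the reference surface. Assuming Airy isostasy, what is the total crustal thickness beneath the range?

48 km

Root depth r = h ρ_c / (ρ_m − ρ_c) = 2.89 km × 2.72 / 0.67 = 11.73 km.
Total thickness = T + h + r = 33.4 km + 2.89 km + 11.73 km = 48 km.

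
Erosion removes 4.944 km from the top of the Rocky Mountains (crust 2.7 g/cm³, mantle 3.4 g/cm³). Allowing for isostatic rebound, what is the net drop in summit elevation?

Rebound u = e ρ_c/ρ_m = 4.944 km × 2.7/3.4 = 3.926 km.
Net surface drop = e − u = 4.944 km − 3.926 km = e (ρ_m − ρ_c)/ρ_m = 1.02 km.

1.02 km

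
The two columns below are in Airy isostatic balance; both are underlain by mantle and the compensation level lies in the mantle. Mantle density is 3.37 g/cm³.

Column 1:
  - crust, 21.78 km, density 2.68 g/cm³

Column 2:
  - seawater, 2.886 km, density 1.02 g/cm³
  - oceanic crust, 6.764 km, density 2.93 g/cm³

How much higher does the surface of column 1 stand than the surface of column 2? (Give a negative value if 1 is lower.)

For any compensation level in the mantle, the mantle terms cancel and isostasy reduces to e = (Σt_1 − Σt_2) − (Σ(ρt)_1 − Σ(ρt)_2) / ρ_m.
Σt_1 = 21.78 km; Σt_2 = 9.65 km; Σ(ρt)_1 = 58.3704; Σ(ρt)_2 = 22.76224 (in km·g/cm³).
e = (21.78 − 9.65) − (58.3704 − 22.76224) / 3.37 = 1.56 km.

1.56 km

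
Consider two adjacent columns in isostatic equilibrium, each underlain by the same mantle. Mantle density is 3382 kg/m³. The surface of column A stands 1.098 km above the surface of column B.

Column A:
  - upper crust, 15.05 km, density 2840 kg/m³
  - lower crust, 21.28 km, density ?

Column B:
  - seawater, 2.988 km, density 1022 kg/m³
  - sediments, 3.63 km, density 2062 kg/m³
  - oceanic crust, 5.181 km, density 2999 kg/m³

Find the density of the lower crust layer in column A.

2940 kg/m³

Take the compensation level at the base of the deeper column (depth z_c below the surface of column A) and equate Σ ρ_i t_i down to z_c; mantle fills any gap and the z_c terms cancel.
Column A: 15.05×2840 + 21.28×ρ + (z_c − 36.33)×3382
Column B: 1.098×0 + 2.988×1022 + 3.63×2062 + 5.181×2999 + (z_c − 1.098 − 11.799)×3382
The z_c×3382 term appears on both sides and cancels. Collect the known terms of each column as K = Σ(ρt)_known − 3382 × (depth of known layers): K_A = 42742 − 3382×36.33 = −80126.06; K_B = 26076.615 − 3382×(1.098 + 11.799) = −17541.039.
Balance: K_A + 21.28×ρ = K_B, so ρ = (K_B − K_A)/21.28 = 62585/21.28 = 2940 kg/m³.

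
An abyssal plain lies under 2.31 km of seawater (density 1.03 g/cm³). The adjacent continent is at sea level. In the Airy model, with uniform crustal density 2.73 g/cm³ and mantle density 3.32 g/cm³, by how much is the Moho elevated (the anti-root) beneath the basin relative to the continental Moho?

Isostatic balance requires: replacing crust with seawater at the top is compensated by replacing crust with mantle at the base: d (ρ_c − ρ_w) = a (ρ_m − ρ_c).
a = d (ρ_c − ρ_w)/(ρ_m − ρ_c) = 2.31 km × 1.7/0.59 = 6.66 km.

6.66 km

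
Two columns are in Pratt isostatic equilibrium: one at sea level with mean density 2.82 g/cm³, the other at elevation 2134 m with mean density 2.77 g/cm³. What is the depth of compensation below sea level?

ρ_ref D = ρ (D + h) → D (ρ_ref − ρ) = ρ h.
D = ρ h/(ρ_ref − ρ) = 2.77 × 2134 m/(2.82 − 2.77) = 118000 m.

118000 m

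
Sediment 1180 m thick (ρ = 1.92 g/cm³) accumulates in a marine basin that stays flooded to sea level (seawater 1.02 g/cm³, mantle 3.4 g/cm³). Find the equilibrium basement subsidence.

Submarine loading: the sediment displaces seawater, and the subsidence is in turn flooded, so s (ρ_m − ρ_w) = t (ρ_sed − ρ_w).
s = 1180 m × (1.92 − 1.02) / (3.4 − 1.02) = 446 m.

446 m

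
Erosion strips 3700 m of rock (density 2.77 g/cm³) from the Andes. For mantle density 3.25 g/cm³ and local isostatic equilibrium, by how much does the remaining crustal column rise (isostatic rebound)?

Unloading: uplift u = e ρ_c/ρ_m = 3700 m × 2.77/3.25 = 3150 m.

3150 m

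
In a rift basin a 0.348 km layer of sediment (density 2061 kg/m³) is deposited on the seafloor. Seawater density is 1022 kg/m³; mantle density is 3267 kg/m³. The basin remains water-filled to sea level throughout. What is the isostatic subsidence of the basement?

Submarine loading: the sediment displaces seawater, and the subsidence is in turn flooded, so s (ρ_m − ρ_w) = t (ρ_sed − ρ_w).
s = 0.348 km × (2061 − 1022) / (3267 − 1022) = 0.161 km.

0.161 km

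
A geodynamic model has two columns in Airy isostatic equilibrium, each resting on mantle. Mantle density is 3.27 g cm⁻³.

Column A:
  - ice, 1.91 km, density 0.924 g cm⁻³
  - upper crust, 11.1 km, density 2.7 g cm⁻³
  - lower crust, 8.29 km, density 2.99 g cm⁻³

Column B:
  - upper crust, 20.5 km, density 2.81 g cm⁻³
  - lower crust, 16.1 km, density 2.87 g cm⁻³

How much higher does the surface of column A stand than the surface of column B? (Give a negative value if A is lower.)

−0.838 km

For any compensation level in the mantle, the mantle terms cancel and isostasy reduces to e = (Σt_A − Σt_B) − (Σ(ρt)_A − Σ(ρt)_B) / ρ_m.
Σt_A = 21.3 km; Σt_B = 36.6 km; Σ(ρt)_A = 56.52194; Σ(ρt)_B = 103.812 (in km·g cm⁻³).
e = (21.3 − 36.6) − (56.52194 − 103.812) / 3.27 = −0.838 km.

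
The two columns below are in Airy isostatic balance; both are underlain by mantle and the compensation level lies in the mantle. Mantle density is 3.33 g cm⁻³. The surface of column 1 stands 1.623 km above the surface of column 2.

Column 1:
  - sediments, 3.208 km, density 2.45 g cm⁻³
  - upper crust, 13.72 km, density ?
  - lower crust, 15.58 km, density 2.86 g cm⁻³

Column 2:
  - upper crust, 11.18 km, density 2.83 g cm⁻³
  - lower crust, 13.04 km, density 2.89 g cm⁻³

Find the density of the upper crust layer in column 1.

2.85 g cm⁻³

Take the compensation level at the base of the deeper column (depth z_c below the surface of column 1) and equate Σ ρ_i t_i down to z_c; mantle fills any gap and the z_c terms cancel.
Column 1: 3.208×2.45 + 13.72×ρ + 15.58×2.86 + (z_c − 32.508)×3.33
Column 2: 1.623×0 + 11.18×2.83 + 13.04×2.89 + (z_c − 1.623 − 24.22)×3.33
The z_c×3.33 term appears on both sides and cancels. Collect the known terms of each column as K = Σ(ρt)_known − 3.33 × (depth of known layers): K_1 = 52.4184 − 3.33×32.508 = −55.83324; K_2 = 69.325 − 3.33×(1.623 + 24.22) = −16.73219.
Balance: K_1 + 13.72×ρ = K_2, so ρ = (K_2 − K_1)/13.72 = 39.1011/13.72 = 2.85 g cm⁻³.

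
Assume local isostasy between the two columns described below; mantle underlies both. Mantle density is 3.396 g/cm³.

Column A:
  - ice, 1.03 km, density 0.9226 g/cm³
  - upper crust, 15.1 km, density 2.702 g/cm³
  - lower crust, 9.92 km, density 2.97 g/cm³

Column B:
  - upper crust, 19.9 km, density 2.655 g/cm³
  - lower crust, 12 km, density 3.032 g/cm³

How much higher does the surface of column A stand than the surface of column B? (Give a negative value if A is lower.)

−0.548 km

For any compensation level in the mantle, the mantle terms cancel and isostasy reduces to e = (Σt_A − Σt_B) − (Σ(ρt)_A − Σ(ρt)_B) / ρ_m.
Σt_A = 26.05 km; Σt_B = 31.9 km; Σ(ρt)_A = 71.212878; Σ(ρt)_B = 89.2185 (in km·g/cm³).
e = (26.05 − 31.9) − (71.212878 − 89.2185) / 3.396 = −0.548 km.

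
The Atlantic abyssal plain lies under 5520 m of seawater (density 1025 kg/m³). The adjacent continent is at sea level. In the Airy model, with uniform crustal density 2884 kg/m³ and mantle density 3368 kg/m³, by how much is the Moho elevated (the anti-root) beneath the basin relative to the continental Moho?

21200 m

Equating mass per unit area of the two columns: replacing crust with seawater at the top is compensated by replacing crust with mantle at the base: d (ρ_c − ρ_w) = a (ρ_m − ρ_c).
a = d (ρ_c − ρ_w)/(ρ_m − ρ_c) = 5520 m × 1859/484 = 21200 m.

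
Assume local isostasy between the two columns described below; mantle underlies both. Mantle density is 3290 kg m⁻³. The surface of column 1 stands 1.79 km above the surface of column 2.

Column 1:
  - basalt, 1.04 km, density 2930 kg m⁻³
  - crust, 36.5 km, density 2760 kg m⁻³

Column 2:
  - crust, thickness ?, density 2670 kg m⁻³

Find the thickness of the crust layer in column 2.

22.3 km

Take the compensation level at the base of the deeper column (depth z_c below the surface of column 1) and equate Σ ρ_i t_i down to z_c; mantle fills any gap and the z_c terms cancel.
Column 1: 1.04×2930 + 36.5×2760 + (z_c − 37.54)×3290
Column 2: 1.79×0 + x×2670 + (z_c − 1.79 − 0 − x)×3290
The z_c×3290 term appears on both sides and cancels. Collect the known terms of each column as K = Σ(ρt)_known − 3290 × (depth of known layers): K_1 = 103787.2 − 3290×37.54 = −19719.4; K_2 = 0 − 3290×(1.79 + 0) = −5889.1.
Balance: K_1 = K_2 − x×(3290 − 2670), so x = (K_2 − K_1)/(3290 − 2670) = 13830.3/620 = 22.3 km.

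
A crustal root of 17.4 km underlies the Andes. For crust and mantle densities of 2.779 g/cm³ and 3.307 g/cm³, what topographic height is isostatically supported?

3.31 km

For local isostatic compensation: ρ_c h = (ρ_m − ρ_c) r.
h = r (ρ_m − ρ_c) / ρ_c = 17.4 km × (3.307 − 2.779) / 2.779 = 3.31 km.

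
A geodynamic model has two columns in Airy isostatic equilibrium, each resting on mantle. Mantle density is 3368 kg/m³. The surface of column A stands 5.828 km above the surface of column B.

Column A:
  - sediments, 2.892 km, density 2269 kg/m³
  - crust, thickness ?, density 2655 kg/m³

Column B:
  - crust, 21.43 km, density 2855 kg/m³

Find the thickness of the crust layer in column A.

Take the compensation level at the base of the deeper column (depth z_c below the surface of column A) and equate Σ ρ_i t_i down to z_c; mantle fills any gap and the z_c terms cancel.
Column A: 2.892×2269 + x×2655 + (z_c − 2.892 − x)×3368
Column B: 5.828×0 + 21.43×2855 + (z_c − 5.828 − 21.43)×3368
The z_c×3368 term appears on both sides and cancels. Collect the known terms of each column as K = Σ(ρt)_known − 3368 × (depth of known layers): K_A = 6561.948 − 3368×2.892 = −3178.308; K_B = 61182.65 − 3368×(5.828 + 21.43) = −30622.294.
Balance: K_A − x×(3368 − 2655) = K_B, so x = (K_A − K_B)/(3368 − 2655) = 27444/713 = 38.5 km.

38.5 km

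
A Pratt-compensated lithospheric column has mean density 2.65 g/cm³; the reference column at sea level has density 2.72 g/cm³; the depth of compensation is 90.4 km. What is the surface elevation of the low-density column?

ρ_ref D = ρ (D + h) → h = D (ρ_ref − ρ)/ρ.
h = 90.4 km × (2.72 − 2.65)/2.65 = 2.39 km.

2.39 km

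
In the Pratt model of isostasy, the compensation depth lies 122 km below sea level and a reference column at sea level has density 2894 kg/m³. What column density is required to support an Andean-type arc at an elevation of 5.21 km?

2780 kg/m³

Pratt balance: ρ_ref D = ρ (D + h).
ρ = ρ_ref D/(D + h) = 2894 × 122 km/(122 km + 5.21 km) = 2780 kg/m³.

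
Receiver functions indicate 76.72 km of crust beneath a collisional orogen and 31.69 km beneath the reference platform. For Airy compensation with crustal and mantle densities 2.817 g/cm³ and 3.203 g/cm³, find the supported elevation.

5.43 km

Excess crust Δ = 76.72 km − 31.69 km = 45.03 km, split between elevation h and root r with h + r = Δ.
Airy balance ρ_c h = (ρ_m − ρ_c) r gives r = h ρ_c/(ρ_m − ρ_c), so h (1 + ρ_c/(ρ_m − ρ_c)) = Δ, i.e. h = Δ (ρ_m − ρ_c)/ρ_m.
h = 45.03 km × 0.386/3.203 = 5.43 km.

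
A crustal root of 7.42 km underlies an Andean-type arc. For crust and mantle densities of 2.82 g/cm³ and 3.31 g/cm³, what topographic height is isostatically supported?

1.29 km

In Airy isostatic equilibrium: ρ_c h = (ρ_m − ρ_c) r.
h = r (ρ_m − ρ_c) / ρ_c = 7.42 km × (3.31 − 2.82) / 2.82 = 1.29 km.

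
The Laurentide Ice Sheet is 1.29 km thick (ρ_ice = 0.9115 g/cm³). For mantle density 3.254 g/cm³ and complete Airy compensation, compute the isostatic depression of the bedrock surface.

For local isostatic compensation: the ice load ρ_ice t is balanced by mantle displaced below, ρ_m s.
s = t ρ_ice / ρ_m = 1.29 km × 0.9115/3.254 = 0.361 km.

0.361 km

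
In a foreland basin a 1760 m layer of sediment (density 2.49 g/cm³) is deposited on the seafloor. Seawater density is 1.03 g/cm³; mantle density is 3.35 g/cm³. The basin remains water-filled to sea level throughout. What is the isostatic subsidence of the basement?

Submarine loading: the sediment displaces seawater, and the subsidence is in turn flooded, so s (ρ_m − ρ_w) = t (ρ_sed − ρ_w).
s = 1760 m × (2.49 − 1.03) / (3.35 − 1.03) = 1110 m.

1110 m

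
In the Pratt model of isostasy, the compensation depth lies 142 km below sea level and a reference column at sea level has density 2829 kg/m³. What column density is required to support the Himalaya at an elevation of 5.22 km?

Pratt balance: ρ_ref D = ρ (D + h).
ρ = ρ_ref D/(D + h) = 2829 × 142 km/(142 km + 5.22 km) = 2730 kg/m³.

2730 kg/m³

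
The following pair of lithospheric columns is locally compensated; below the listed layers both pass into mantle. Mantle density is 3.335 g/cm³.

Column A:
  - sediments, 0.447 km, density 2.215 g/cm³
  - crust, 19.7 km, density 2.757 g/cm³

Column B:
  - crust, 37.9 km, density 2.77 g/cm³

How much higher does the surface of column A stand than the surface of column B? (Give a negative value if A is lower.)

−2.86 km

For any compensation level in the mantle, the mantle terms cancel and isostasy reduces to e = (Σt_A − Σt_B) − (Σ(ρt)_A − Σ(ρt)_B) / ρ_m.
Σt_A = 20.147 km; Σt_B = 37.9 km; Σ(ρt)_A = 55.303005; Σ(ρt)_B = 104.983 (in km·g/cm³).
e = (20.147 − 37.9) − (55.303005 − 104.983) / 3.335 = −2.86 km.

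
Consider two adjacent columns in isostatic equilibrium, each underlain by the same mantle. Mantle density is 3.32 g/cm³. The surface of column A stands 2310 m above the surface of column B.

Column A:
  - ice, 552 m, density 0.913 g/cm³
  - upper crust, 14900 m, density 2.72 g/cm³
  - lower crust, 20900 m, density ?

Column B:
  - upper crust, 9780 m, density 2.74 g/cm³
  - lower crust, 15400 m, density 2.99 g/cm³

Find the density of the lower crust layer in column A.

2.93 g/cm³

Take the compensation level at the base of the deeper column (depth z_c below the surface of column A) and equate Σ ρ_i t_i down to z_c; mantle fills any gap and the z_c terms cancel.
Column A: 552×0.913 + 14900×2.72 + 20900×ρ + (z_c − 36352)×3.32
Column B: 2310×0 + 9780×2.74 + 15400×2.99 + (z_c − 2310 − 25180)×3.32
The z_c×3.32 term appears on both sides and cancels. Collect the known terms of each column as K = Σ(ρt)_known − 3.32 × (depth of known layers): K_A = 41031.976 − 3.32×36352 = −79656.664; K_B = 72843.2 − 3.32×(2310 + 25180) = −18423.6.
Balance: K_A + 20900×ρ = K_B, so ρ = (K_B − K_A)/20900 = 61233.1/20900 = 2.93 g/cm³.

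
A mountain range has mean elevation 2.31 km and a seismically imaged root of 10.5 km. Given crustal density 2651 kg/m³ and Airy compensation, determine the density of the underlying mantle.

3230 kg/m³

Airy balance: ρ_c h = (ρ_m − ρ_c) r → ρ_m = ρ_c (1 + h/r).
ρ_m = 2651 × (1 + 2.31 km/10.5 km) = 3230 kg/m³.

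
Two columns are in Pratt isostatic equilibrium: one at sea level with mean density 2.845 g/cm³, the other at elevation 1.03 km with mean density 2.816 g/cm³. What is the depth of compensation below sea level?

100 km

ρ_ref D = ρ (D + h) → D (ρ_ref − ρ) = ρ h.
D = ρ h/(ρ_ref − ρ) = 2.816 × 1.03 km/(2.845 − 2.816) = 100 km.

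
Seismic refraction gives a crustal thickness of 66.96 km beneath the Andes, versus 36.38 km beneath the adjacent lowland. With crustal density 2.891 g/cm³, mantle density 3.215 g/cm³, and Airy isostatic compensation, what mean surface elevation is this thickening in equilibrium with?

3.08 km

Excess crust Δ = 66.96 km − 36.38 km = 30.58 km, split between elevation h and root r with h + r = Δ.
Airy balance ρ_c h = (ρ_m − ρ_c) r gives r = h ρ_c/(ρ_m − ρ_c), so h (1 + ρ_c/(ρ_m − ρ_c)) = Δ, i.e. h = Δ (ρ_m − ρ_c)/ρ_m.
h = 30.58 km × 0.324/3.215 = 3.08 km.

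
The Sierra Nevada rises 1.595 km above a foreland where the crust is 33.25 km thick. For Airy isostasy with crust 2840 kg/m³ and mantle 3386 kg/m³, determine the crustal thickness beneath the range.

43.1 km

Root depth r = h ρ_c / (ρ_m − ρ_c) = 1.595 km × 2840 / 546 = 8.296 km.
Total thickness = T + h + r = 33.25 km + 1.595 km + 8.296 km = 43.1 km.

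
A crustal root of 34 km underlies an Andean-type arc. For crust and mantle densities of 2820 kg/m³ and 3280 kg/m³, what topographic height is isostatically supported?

5.55 km

Balancing pressure at the compensation depth: ρ_c h = (ρ_m − ρ_c) r.
h = r (ρ_m − ρ_c) / ρ_c = 34 km × (3280 − 2820) / 2820 = 5.55 km.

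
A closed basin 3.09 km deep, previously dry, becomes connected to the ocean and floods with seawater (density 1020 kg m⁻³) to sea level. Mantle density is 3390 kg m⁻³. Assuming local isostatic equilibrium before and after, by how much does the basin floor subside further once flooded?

1.33 km

After flooding the water column is d + s deep. Its weight must equal the weight of mantle displaced by the extra subsidence s: (d + s) ρ_w = s ρ_m.
s = d ρ_w / (ρ_m − ρ_w) = 3.09 km × 1020/(3390 − 1020) = 1.33 km.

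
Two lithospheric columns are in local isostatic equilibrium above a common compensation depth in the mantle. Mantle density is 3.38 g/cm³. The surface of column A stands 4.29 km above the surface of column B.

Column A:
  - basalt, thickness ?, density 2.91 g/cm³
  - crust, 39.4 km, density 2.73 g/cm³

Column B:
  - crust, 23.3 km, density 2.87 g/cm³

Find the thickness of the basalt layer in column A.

1.65 km

Take the compensation level at the base of the deeper column (depth z_c below the surface of column A) and equate Σ ρ_i t_i down to z_c; mantle fills any gap and the z_c terms cancel.
Column A: x×2.91 + 39.4×2.73 + (z_c − 39.4 − x)×3.38
Column B: 4.29×0 + 23.3×2.87 + (z_c − 4.29 − 23.3)×3.38
The z_c×3.38 term appears on both sides and cancels. Collect the known terms of each column as K = Σ(ρt)_known − 3.38 × (depth of known layers): K_A = 107.562 − 3.38×39.4 = −25.61; K_B = 66.871 − 3.38×(4.29 + 23.3) = −26.3832.
Balance: K_A − x×(3.38 − 2.91) = K_B, so x = (K_A − K_B)/(3.38 − 2.91) = 0.7732/0.47 = 1.65 km.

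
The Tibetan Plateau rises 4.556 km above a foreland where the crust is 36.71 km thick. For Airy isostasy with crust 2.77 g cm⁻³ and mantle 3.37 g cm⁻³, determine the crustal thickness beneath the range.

Root depth r = h ρ_c / (ρ_m − ρ_c) = 4.556 km × 2.77 / 0.6 = 21.03 km.
Total thickness = T + h + r = 36.71 km + 4.556 km + 21.03 km = 62.3 km.

62.3 km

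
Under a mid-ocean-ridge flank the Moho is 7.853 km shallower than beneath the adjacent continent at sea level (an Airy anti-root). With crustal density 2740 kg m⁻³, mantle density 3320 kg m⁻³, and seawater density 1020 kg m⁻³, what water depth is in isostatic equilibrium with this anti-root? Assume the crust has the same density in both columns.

Replacing a thickness d of crust by seawater at the top must be balanced by replacing crust with mantle at the base: d (ρ_c − ρ_w) = a (ρ_m − ρ_c).
d = a (ρ_m − ρ_c)/(ρ_c − ρ_w) = 7.853 km × 580/1720 = 2.65 km.

2.65 km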